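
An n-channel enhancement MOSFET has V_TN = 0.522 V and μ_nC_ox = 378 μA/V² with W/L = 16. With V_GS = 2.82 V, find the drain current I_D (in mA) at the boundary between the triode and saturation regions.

At the boundary V_DS = V_ov = V_GS − V_TN = 2.82 − 0.522 = 2.3 V.
k_n = μ_nC_ox · (W/L) = 6.048 mA/V².
I_D = ½ k_n V_ov² = 0.5 × 6.048 × 2.3² = 16 mA.

I_D = 16.0 mA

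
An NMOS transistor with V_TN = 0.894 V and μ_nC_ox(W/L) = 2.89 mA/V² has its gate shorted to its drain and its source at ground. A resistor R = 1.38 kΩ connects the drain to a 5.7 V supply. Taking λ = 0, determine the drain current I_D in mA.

I_D = 2.52 mA

With gate tied to drain, V_GS = V_DS ≥ V_GS − V_TN, so the device is in saturation.
KCL at the drain: ½ k_n (V_GS − V_TN)² = (V_DD − V_GS)/R.
Let x = V_GS − 0.894. Then 1.99 x² + x − 4.806 = 0, giving x = 1.32 V (positive root), so V_GS = 2.22 V.
I_D = (V_DD − V_GS)/R = (5.7 − 2.22) / 1.38 = 2.52 mA.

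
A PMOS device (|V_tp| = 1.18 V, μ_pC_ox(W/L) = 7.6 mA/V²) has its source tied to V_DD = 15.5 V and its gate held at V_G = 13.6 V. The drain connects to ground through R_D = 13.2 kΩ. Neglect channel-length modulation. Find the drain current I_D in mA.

I_D = 1.15 mA

V_SG = V_DD − V_G = 15.5 − 13.6 = 1.9 V, so V_ov = 1.9 − 1.18 = 0.72 V.
Assume saturation: I_D = ½ k_p V_ov² = 0.5 × 7.6 × 0.72² = 1.97 mA, giving V_SD = V_DD − I_D R_D = 15.5 − 1.97 × 13.2 = -10.5 V.
But -10.5 V < V_ov = 0.72 V, so the device is actually in triode.
In triode I_D = k_p[V_ov V_SD − ½ V_SD²] and I_D = (V_DD − V_SD)/R_D. Equating: 50.2 V_SD² − 73.23 V_SD + 15.5 = 0, giving V_SD = 0.257 V (the root below V_ov).
I_D = (15.5 − 0.257) / 13.2 = 1.15 mA.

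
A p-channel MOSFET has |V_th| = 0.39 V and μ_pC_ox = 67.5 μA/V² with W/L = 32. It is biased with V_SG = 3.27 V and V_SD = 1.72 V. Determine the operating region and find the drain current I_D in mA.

k_p = μ_pC_ox · (W/L) = 2.16 mA/V².
V_ov = V_SG − |V_th| = 3.27 − 0.39 = 2.88 V.
Since V_SD = 1.72 V < V_ov = 2.88 V, the device is in the triode region.
I_D = k_p [V_ov · V_SD − ½ V_SD²] = 2.16 × [2.88 × 1.72 − 0.5 × 1.72²] = 7.5 mA.

Triode; I_D = 7.50 mA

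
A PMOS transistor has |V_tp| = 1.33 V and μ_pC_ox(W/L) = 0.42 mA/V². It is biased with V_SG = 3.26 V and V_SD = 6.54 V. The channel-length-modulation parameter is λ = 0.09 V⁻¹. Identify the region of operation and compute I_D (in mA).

Saturation; I_D = 1.24 mA

V_ov = V_SG − |V_tp| = 3.26 − 1.33 = 1.93 V.
Since V_SD = 6.54 V ≥ V_ov = 1.93 V, the device is in saturation.
I_D = ½ k_p V_ov² (1 + λ V_SD) = 0.5 × 0.42 × 1.93² × (1 + 0.09 × 6.54) = 1.24 mA.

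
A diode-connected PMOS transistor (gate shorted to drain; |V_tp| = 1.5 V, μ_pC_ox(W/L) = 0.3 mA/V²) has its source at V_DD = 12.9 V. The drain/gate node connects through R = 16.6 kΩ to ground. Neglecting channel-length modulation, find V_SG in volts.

With gate tied to drain, V_SG = V_SD ≥ V_SG − |V_tp|, so the device is in saturation.
KCL at the drain: ½ k_p (V_SG − |V_tp|)² = (V_DD − V_SG)/R.
Let x = V_SG − 1.5. Then 2.49 x² + x − 11.4 = 0, giving x = 1.95 V (positive root), so V_SG = 3.45 V.
I_D = (V_DD − V_SG)/R = (12.9 − 3.45) / 16.6 = 0.569 mA.

V_SG = 3.45 V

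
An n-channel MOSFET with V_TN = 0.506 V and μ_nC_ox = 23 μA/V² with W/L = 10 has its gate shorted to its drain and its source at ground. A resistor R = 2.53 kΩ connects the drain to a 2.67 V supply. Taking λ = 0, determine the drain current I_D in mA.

With gate tied to drain, V_GS = V_DS ≥ V_GS − V_TN, so the device is in saturation.
k_n = μ_nC_ox · (W/L) = 0.23 mA/V².
KCL at the drain: ½ k_n (V_GS − V_TN)² = (V_DD − V_GS)/R.
Let x = V_GS − 0.506. Then 0.291 x² + x − 2.164 = 0, giving x = 1.5 V (positive root), so V_GS = 2.01 V.
I_D = (V_DD − V_GS)/R = (2.67 − 2.01) / 2.53 = 0.26 mA.

I_D = 0.260 mA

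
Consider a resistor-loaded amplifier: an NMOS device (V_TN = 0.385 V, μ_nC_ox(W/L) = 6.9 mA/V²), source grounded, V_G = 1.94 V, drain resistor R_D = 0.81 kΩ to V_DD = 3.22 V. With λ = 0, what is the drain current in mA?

V_GS = V_G = 1.94 V, so V_ov = 1.94 − 0.385 = 1.55 V.
Assume saturation: I_D = ½ k_n V_ov² = 0.5 × 6.9 × 1.55² = 8.34 mA, giving V_DS = V_DD − I_D R_D = 3.22 − 8.34 × 0.81 = -3.54 V.
But -3.54 V < V_ov = 1.55 V, so the device is actually in triode.
In triode I_D = k_n[V_ov V_DS − ½ V_DS²] and I_D = (V_DD − V_DS)/R_D. Equating: 2.79 V_DS² − 9.691 V_DS + 3.22 = 0, giving V_DS = 0.372 V (the root below V_ov).
I_D = (3.22 − 0.372) / 0.81 = 3.52 mA.

I_D = 3.52 mA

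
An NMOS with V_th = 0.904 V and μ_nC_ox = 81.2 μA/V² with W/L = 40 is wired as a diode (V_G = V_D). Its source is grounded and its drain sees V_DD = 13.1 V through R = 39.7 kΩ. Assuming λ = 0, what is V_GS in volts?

V_GS = 1.33 V

With gate tied to drain, V_GS = V_DS ≥ V_GS − V_th, so the device is in saturation.
k_n = μ_nC_ox · (W/L) = 3.248 mA/V².
KCL at the drain: ½ k_n (V_GS − V_th)² = (V_DD − V_GS)/R.
Let x = V_GS − 0.904. Then 64.5 x² + x − 12.2 = 0, giving x = 0.427 V (positive root), so V_GS = 1.33 V.
I_D = (V_DD − V_GS)/R = (13.1 − 1.33) / 39.7 = 0.296 mA.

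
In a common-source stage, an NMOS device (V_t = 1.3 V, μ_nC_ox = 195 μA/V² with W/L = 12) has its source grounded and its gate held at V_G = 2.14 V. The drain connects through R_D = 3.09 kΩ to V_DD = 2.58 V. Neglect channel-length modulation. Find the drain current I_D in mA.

I_D = 0.678 mA

V_GS = V_G = 2.14 V, so V_ov = 2.14 − 1.3 = 0.84 V.
k_n = μ_nC_ox · (W/L) = 2.34 mA/V².
Assume saturation: I_D = ½ k_n V_ov² = 0.5 × 2.34 × 0.84² = 0.826 mA, giving V_DS = V_DD − I_D R_D = 2.58 − 0.826 × 3.09 = 0.029 V.
But 0.029 V < V_ov = 0.84 V, so the device is actually in triode.
In triode I_D = k_n[V_ov V_DS − ½ V_DS²] and I_D = (V_DD − V_DS)/R_D. Equating: 3.62 V_DS² − 7.074 V_DS + 2.58 = 0, giving V_DS = 0.485 V (the root below V_ov).
I_D = (2.58 − 0.485) / 3.09 = 0.678 mA.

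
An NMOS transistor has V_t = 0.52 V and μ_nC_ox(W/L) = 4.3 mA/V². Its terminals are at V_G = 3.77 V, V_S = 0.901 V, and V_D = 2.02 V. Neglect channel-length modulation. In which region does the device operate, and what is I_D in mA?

Triode; I_D = 8.61 mA

V_GS = V_G − V_S = 3.77 − 0.901 = 2.87 V; V_DS = V_D − V_S = 2.02 − 0.901 = 1.12 V.
V_ov = V_GS − V_t = 2.87 − 0.52 = 2.35 V.
Since V_DS = 1.12 V < V_ov = 2.35 V, the device is in the triode region.
I_D = k_n [V_ov · V_DS − ½ V_DS²] = 4.3 × [2.35 × 1.12 − 0.5 × 1.12²] = 8.61 mA.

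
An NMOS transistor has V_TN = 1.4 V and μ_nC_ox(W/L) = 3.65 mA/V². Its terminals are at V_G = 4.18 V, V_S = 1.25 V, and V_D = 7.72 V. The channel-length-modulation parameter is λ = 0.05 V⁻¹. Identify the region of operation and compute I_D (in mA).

Saturation; I_D = 5.65 mA

V_GS = V_G − V_S = 4.18 − 1.25 = 2.93 V; V_DS = V_D − V_S = 7.72 − 1.25 = 6.47 V.
V_ov = V_GS − V_TN = 2.93 − 1.4 = 1.53 V.
Since V_DS = 6.47 V ≥ V_ov = 1.53 V, the device is in saturation.
I_D = ½ k_n V_ov² (1 + λ V_DS) = 0.5 × 3.65 × 1.53² × (1 + 0.05 × 6.47) = 5.65 mA.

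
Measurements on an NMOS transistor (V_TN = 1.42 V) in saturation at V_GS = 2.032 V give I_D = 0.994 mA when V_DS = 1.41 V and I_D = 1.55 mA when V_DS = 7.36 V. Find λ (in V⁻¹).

With V_GS fixed, I_D ∝ (1 + λ V_DS) in saturation, so I_D2/I_D1 = (1 + λ V_DS2)/(1 + λ V_DS1).
1.55/0.994 = 1.559 = (1 + 7.36 λ)/(1 + 1.41 λ).
Solving: λ (I_D1 V_DS2 − I_D2 V_DS1) = I_D2 − I_D1, so λ = (1.55 − 0.994) / (0.994 × 7.36 − 1.55 × 1.41) = 0.556 / 5.13 = 0.108 V⁻¹.

λ = 0.108 V⁻¹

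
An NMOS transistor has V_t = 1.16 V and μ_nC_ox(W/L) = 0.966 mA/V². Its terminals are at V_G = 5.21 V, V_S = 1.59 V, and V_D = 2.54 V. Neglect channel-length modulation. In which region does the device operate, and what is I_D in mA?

Triode; I_D = 1.82 mA

V_GS = V_G − V_S = 5.21 − 1.59 = 3.62 V; V_DS = V_D − V_S = 2.54 − 1.59 = 0.95 V.
V_ov = V_GS − V_t = 3.62 − 1.16 = 2.46 V.
Since V_DS = 0.95 V < V_ov = 2.46 V, the device is in the triode region.
I_D = k_n [V_ov · V_DS − ½ V_DS²] = 0.966 × [2.46 × 0.95 − 0.5 × 0.95²] = 1.82 mA.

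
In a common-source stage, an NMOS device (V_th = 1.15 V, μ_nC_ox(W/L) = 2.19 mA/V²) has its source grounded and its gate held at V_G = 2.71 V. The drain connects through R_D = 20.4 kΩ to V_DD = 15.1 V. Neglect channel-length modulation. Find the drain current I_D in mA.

I_D = 0.729 mA

V_GS = V_G = 2.71 V, so V_ov = 2.71 − 1.15 = 1.56 V.
Assume saturation: I_D = ½ k_n V_ov² = 0.5 × 2.19 × 1.56² = 2.66 mA, giving V_DS = V_DD − I_D R_D = 15.1 − 2.66 × 20.4 = -39.3 V.
But -39.3 V < V_ov = 1.56 V, so the device is actually in triode.
In triode I_D = k_n[V_ov V_DS − ½ V_DS²] and I_D = (V_DD − V_DS)/R_D. Equating: 22.3 V_DS² − 70.69 V_DS + 15.1 = 0, giving V_DS = 0.23 V (the root below V_ov).
I_D = (15.1 − 0.23) / 20.4 = 0.729 mA.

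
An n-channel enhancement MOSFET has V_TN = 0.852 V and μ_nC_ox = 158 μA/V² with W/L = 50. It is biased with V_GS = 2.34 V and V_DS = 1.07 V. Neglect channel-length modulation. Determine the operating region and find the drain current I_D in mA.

k_n = μ_nC_ox · (W/L) = 7.9 mA/V².
V_ov = V_GS − V_TN = 2.34 − 0.852 = 1.49 V.
Since V_DS = 1.07 V < V_ov = 1.49 V, the device is in the triode region.
I_D = k_n [V_ov · V_DS − ½ V_DS²] = 7.9 × [1.49 × 1.07 − 0.5 × 1.07²] = 8.06 mA.

Triode; I_D = 8.06 mA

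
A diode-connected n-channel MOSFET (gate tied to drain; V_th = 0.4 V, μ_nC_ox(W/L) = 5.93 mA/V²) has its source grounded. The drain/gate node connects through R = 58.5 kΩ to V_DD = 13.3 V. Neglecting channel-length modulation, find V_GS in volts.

With gate tied to drain, V_GS = V_DS ≥ V_GS − V_th, so the device is in saturation.
KCL at the drain: ½ k_n (V_GS − V_th)² = (V_DD − V_GS)/R.
Let x = V_GS − 0.4. Then 173 x² + x − 12.9 = 0, giving x = 0.27 V (positive root), so V_GS = 0.67 V.
I_D = (V_DD − V_GS)/R = (13.3 − 0.67) / 58.5 = 0.216 mA.

V_GS = 0.670 V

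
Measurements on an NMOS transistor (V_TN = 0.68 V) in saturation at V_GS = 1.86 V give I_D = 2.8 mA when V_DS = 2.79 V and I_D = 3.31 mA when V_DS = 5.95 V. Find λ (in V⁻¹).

λ = 0.0687 V⁻¹

With V_GS fixed, I_D ∝ (1 + λ V_DS) in saturation, so I_D2/I_D1 = (1 + λ V_DS2)/(1 + λ V_DS1).
3.31/2.8 = 1.182 = (1 + 5.95 λ)/(1 + 2.79 λ).
Solving: λ (I_D1 V_DS2 − I_D2 V_DS1) = I_D2 − I_D1, so λ = (3.31 − 2.8) / (2.8 × 5.95 − 3.31 × 2.79) = 0.51 / 7.43 = 0.0687 V⁻¹.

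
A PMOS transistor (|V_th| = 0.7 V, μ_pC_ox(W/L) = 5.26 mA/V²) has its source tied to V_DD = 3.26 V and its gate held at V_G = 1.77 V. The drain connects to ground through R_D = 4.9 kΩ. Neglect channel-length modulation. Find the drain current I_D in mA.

I_D = 0.631 mA

V_SG = V_DD − V_G = 3.26 − 1.77 = 1.49 V, so V_ov = 1.49 − 0.7 = 0.79 V.
Assume saturation: I_D = ½ k_p V_ov² = 0.5 × 5.26 × 0.79² = 1.64 mA, giving V_SD = V_DD − I_D R_D = 3.26 − 1.64 × 4.9 = -4.78 V.
But -4.78 V < V_ov = 0.79 V, so the device is actually in triode.
In triode I_D = k_p[V_ov V_SD − ½ V_SD²] and I_D = (V_DD − V_SD)/R_D. Equating: 12.9 V_SD² − 21.36 V_SD + 3.26 = 0, giving V_SD = 0.17 V (the root below V_ov).
I_D = (3.26 − 0.17) / 4.9 = 0.631 mA.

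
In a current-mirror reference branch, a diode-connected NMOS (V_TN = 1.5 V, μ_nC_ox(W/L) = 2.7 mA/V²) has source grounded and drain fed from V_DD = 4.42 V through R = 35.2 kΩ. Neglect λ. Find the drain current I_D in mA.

With gate tied to drain, V_GS = V_DS ≥ V_GS − V_TN, so the device is in saturation.
KCL at the drain: ½ k_n (V_GS − V_TN)² = (V_DD − V_GS)/R.
Let x = V_GS − 1.5. Then 47.5 x² + x − 2.92 = 0, giving x = 0.238 V (positive root), so V_GS = 1.74 V.
I_D = (V_DD − V_GS)/R = (4.42 − 1.74) / 35.2 = 0.0762 mA.

I_D = 0.0762 mA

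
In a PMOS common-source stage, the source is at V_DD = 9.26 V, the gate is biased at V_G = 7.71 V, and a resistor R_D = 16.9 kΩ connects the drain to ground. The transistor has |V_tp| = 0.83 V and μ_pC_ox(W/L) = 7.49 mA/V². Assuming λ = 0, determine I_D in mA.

V_SG = V_DD − V_G = 9.26 − 7.71 = 1.55 V, so V_ov = 1.55 − 0.83 = 0.72 V.
Assume saturation: I_D = ½ k_p V_ov² = 0.5 × 7.49 × 0.72² = 1.94 mA, giving V_SD = V_DD − I_D R_D = 9.26 − 1.94 × 16.9 = -23.5 V.
But -23.5 V < V_ov = 0.72 V, so the device is actually in triode.
In triode I_D = k_p[V_ov V_SD − ½ V_SD²] and I_D = (V_DD − V_SD)/R_D. Equating: 63.3 V_SD² − 92.14 V_SD + 9.26 = 0, giving V_SD = 0.109 V (the root below V_ov).
I_D = (9.26 − 0.109) / 16.9 = 0.542 mA.

I_D = 0.542 mA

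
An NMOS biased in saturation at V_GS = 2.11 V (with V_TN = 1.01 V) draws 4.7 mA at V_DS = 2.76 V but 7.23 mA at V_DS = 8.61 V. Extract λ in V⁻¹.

λ = 0.123 V⁻¹

With V_GS fixed, I_D ∝ (1 + λ V_DS) in saturation, so I_D2/I_D1 = (1 + λ V_DS2)/(1 + λ V_DS1).
7.23/4.7 = 1.538 = (1 + 8.61 λ)/(1 + 2.76 λ).
Solving: λ (I_D1 V_DS2 − I_D2 V_DS1) = I_D2 − I_D1, so λ = (7.23 − 4.7) / (4.7 × 8.61 − 7.23 × 2.76) = 2.53 / 20.5 = 0.123 V⁻¹.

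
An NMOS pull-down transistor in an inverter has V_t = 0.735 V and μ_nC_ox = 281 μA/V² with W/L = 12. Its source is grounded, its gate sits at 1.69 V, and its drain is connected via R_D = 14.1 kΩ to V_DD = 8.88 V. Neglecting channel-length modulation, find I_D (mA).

V_GS = V_G = 1.69 V, so V_ov = 1.69 − 0.735 = 0.955 V.
k_n = μ_nC_ox · (W/L) = 3.372 mA/V².
Assume saturation: I_D = ½ k_n V_ov² = 0.5 × 3.372 × 0.955² = 1.54 mA, giving V_DS = V_DD − I_D R_D = 8.88 − 1.54 × 14.1 = -12.8 V.
But -12.8 V < V_ov = 0.955 V, so the device is actually in triode.
In triode I_D = k_n[V_ov V_DS − ½ V_DS²] and I_D = (V_DD − V_DS)/R_D. Equating: 23.8 V_DS² − 46.41 V_DS + 8.88 = 0, giving V_DS = 0.215 V (the root below V_ov).
I_D = (8.88 − 0.215) / 14.1 = 0.615 mA.

I_D = 0.615 mA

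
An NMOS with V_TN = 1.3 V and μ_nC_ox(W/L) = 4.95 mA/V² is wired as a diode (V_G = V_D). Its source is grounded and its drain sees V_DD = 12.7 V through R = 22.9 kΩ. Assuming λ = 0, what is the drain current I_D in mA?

With gate tied to drain, V_GS = V_DS ≥ V_GS − V_TN, so the device is in saturation.
KCL at the drain: ½ k_n (V_GS − V_TN)² = (V_DD − V_GS)/R.
Let x = V_GS − 1.3. Then 56.7 x² + x − 11.4 = 0, giving x = 0.44 V (positive root), so V_GS = 1.74 V.
I_D = (V_DD − V_GS)/R = (12.7 − 1.74) / 22.9 = 0.479 mA.

I_D = 0.479 mA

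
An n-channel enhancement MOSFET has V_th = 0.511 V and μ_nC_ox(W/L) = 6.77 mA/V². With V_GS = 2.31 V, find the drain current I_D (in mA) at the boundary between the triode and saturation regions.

At the boundary V_DS = V_ov = V_GS − V_th = 2.31 − 0.511 = 1.8 V.
I_D = ½ k_n V_ov² = 0.5 × 6.77 × 1.8² = 11 mA.

I_D = 11.0 mA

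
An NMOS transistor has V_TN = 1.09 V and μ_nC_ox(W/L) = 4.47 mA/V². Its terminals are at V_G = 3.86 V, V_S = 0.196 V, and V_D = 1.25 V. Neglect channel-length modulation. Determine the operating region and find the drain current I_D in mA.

Triode; I_D = 9.64 mA

V_GS = V_G − V_S = 3.86 − 0.196 = 3.66 V; V_DS = V_D − V_S = 1.25 − 0.196 = 1.05 V.
V_ov = V_GS − V_TN = 3.66 − 1.09 = 2.57 V.
Since V_DS = 1.05 V < V_ov = 2.57 V, the device is in the triode region.
I_D = k_n [V_ov · V_DS − ½ V_DS²] = 4.47 × [2.57 × 1.05 − 0.5 × 1.05²] = 9.64 mA.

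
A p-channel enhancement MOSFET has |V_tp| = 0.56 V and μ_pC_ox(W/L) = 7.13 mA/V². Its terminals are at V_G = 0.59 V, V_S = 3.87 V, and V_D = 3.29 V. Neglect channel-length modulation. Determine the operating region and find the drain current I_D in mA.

V_SG = V_S − V_G = 3.87 − 0.59 = 3.28 V; V_SD = V_S − V_D = 3.87 − 3.29 = 0.58 V.
V_ov = V_SG − |V_tp| = 3.28 − 0.56 = 2.72 V.
Since V_SD = 0.58 V < V_ov = 2.72 V, the device is in the triode region.
I_D = k_p [V_ov · V_SD − ½ V_SD²] = 7.13 × [2.72 × 0.58 − 0.5 × 0.58²] = 10 mA.

Triode; I_D = 10.0 mA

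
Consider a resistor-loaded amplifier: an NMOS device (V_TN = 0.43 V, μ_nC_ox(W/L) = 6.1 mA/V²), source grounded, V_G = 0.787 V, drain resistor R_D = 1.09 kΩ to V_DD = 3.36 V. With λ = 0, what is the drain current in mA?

V_GS = V_G = 0.787 V, so V_ov = 0.787 − 0.43 = 0.357 V.
Assume saturation: I_D = ½ k_n V_ov² = 0.5 × 6.1 × 0.357² = 0.389 mA, giving V_DS = V_DD − I_D R_D = 3.36 − 0.389 × 1.09 = 2.94 V.
V_DS = 2.94 V ≥ V_ov = 0.357 V, confirming saturation.

I_D = 0.389 mA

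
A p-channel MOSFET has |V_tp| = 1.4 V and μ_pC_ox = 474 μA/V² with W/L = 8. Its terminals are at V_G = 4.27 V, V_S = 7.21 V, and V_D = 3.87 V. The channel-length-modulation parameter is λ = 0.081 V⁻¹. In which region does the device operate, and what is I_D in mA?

Saturation; I_D = 5.71 mA

V_SG = V_S − V_G = 7.21 − 4.27 = 2.94 V; V_SD = V_S − V_D = 7.21 − 3.87 = 3.34 V.
k_p = μ_pC_ox · (W/L) = 3.792 mA/V².
V_ov = V_SG − |V_tp| = 2.94 − 1.4 = 1.54 V.
Since V_SD = 3.34 V ≥ V_ov = 1.54 V, the device is in saturation.
I_D = ½ k_p V_ov² (1 + λ V_SD) = 0.5 × 3.792 × 1.54² × (1 + 0.081 × 3.34) = 5.71 mA.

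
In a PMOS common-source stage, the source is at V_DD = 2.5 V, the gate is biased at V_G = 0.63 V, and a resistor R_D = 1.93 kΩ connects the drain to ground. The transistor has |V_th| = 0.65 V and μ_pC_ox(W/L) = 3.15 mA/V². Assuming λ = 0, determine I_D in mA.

V_SG = V_DD − V_G = 2.5 − 0.63 = 1.87 V, so V_ov = 1.87 − 0.65 = 1.22 V.
Assume saturation: I_D = ½ k_p V_ov² = 0.5 × 3.15 × 1.22² = 2.34 mA, giving V_SD = V_DD − I_D R_D = 2.5 − 2.34 × 1.93 = -2.02 V.
But -2.02 V < V_ov = 1.22 V, so the device is actually in triode.
In triode I_D = k_p[V_ov V_SD − ½ V_SD²] and I_D = (V_DD − V_SD)/R_D. Equating: 3.04 V_SD² − 8.417 V_SD + 2.5 = 0, giving V_SD = 0.338 V (the root below V_ov).
I_D = (2.5 − 0.338) / 1.93 = 1.12 mA.

I_D = 1.12 mA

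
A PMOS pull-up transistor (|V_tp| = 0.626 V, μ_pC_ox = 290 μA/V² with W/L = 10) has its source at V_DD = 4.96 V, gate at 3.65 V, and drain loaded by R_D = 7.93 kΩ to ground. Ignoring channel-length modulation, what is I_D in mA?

V_SG = V_DD − V_G = 4.96 − 3.65 = 1.31 V, so V_ov = 1.31 − 0.626 = 0.684 V.
k_p = μ_pC_ox · (W/L) = 2.9 mA/V².
Assume saturation: I_D = ½ k_p V_ov² = 0.5 × 2.9 × 0.684² = 0.678 mA, giving V_SD = V_DD − I_D R_D = 4.96 − 0.678 × 7.93 = -0.42 V.
But -0.42 V < V_ov = 0.684 V, so the device is actually in triode.
In triode I_D = k_p[V_ov V_SD − ½ V_SD²] and I_D = (V_DD − V_SD)/R_D. Equating: 11.5 V_SD² − 16.73 V_SD + 4.96 = 0, giving V_SD = 0.415 V (the root below V_ov).
I_D = (4.96 − 0.415) / 7.93 = 0.573 mA.

I_D = 0.573 mA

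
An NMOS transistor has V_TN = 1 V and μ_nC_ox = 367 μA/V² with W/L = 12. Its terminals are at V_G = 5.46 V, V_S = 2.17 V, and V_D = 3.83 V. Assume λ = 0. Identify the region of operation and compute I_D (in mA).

V_GS = V_G − V_S = 5.46 − 2.17 = 3.29 V; V_DS = V_D − V_S = 3.83 − 2.17 = 1.66 V.
k_n = μ_nC_ox · (W/L) = 4.404 mA/V².
V_ov = V_GS − V_TN = 3.29 − 1 = 2.29 V.
Since V_DS = 1.66 V < V_ov = 2.29 V, the device is in the triode region.
I_D = k_n [V_ov · V_DS − ½ V_DS²] = 4.404 × [2.29 × 1.66 − 0.5 × 1.66²] = 10.7 mA.

Triode; I_D = 10.7 mA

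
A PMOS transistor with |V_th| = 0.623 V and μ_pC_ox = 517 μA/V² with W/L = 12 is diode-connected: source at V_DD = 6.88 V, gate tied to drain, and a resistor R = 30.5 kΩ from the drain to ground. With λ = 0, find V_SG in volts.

V_SG = 0.875 V

With gate tied to drain, V_SG = V_SD ≥ V_SG − |V_th|, so the device is in saturation.
k_p = μ_pC_ox · (W/L) = 6.204 mA/V².
KCL at the drain: ½ k_p (V_SG − |V_th|)² = (V_DD − V_SG)/R.
Let x = V_SG − 0.623. Then 94.6 x² + x − 6.257 = 0, giving x = 0.252 V (positive root), so V_SG = 0.875 V.
I_D = (V_DD − V_SG)/R = (6.88 − 0.875) / 30.5 = 0.197 mA.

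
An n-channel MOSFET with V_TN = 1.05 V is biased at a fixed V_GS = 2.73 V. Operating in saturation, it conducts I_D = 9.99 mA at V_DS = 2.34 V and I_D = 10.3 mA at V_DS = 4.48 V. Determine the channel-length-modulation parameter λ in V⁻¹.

λ = 0.0150 V⁻¹

With V_GS fixed, I_D ∝ (1 + λ V_DS) in saturation, so I_D2/I_D1 = (1 + λ V_DS2)/(1 + λ V_DS1).
10.3/9.99 = 1.031 = (1 + 4.48 λ)/(1 + 2.34 λ).
Solving: λ (I_D1 V_DS2 − I_D2 V_DS1) = I_D2 − I_D1, so λ = (10.3 − 9.99) / (9.99 × 4.48 − 10.3 × 2.34) = 0.31 / 20.7 = 0.015 V⁻¹.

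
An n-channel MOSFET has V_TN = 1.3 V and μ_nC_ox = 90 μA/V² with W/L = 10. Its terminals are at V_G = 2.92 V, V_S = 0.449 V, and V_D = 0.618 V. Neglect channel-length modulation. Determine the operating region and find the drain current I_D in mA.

Triode; I_D = 0.165 mA

V_GS = V_G − V_S = 2.92 − 0.449 = 2.47 V; V_DS = V_D − V_S = 0.618 − 0.449 = 0.169 V.
k_n = μ_nC_ox · (W/L) = 0.9 mA/V².
V_ov = V_GS − V_TN = 2.47 − 1.3 = 1.17 V.
Since V_DS = 0.169 V < V_ov = 1.17 V, the device is in the triode region.
I_D = k_n [V_ov · V_DS − ½ V_DS²] = 0.9 × [1.17 × 0.169 − 0.5 × 0.169²] = 0.165 mA.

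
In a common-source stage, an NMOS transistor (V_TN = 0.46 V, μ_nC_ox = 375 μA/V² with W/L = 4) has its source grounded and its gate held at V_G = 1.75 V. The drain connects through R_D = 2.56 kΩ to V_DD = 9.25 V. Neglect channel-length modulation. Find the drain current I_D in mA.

I_D = 1.25 mA

V_GS = V_G = 1.75 V, so V_ov = 1.75 − 0.46 = 1.29 V.
k_n = μ_nC_ox · (W/L) = 1.5 mA/V².
Assume saturation: I_D = ½ k_n V_ov² = 0.5 × 1.5 × 1.29² = 1.25 mA, giving V_DS = V_DD − I_D R_D = 9.25 − 1.25 × 2.56 = 6.05 V.
V_DS = 6.05 V ≥ V_ov = 1.29 V, confirming saturation.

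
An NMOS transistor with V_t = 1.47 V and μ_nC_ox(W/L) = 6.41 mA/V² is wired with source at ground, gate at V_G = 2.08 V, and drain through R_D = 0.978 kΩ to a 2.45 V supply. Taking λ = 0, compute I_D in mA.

V_GS = V_G = 2.08 V, so V_ov = 2.08 − 1.47 = 0.61 V.
Assume saturation: I_D = ½ k_n V_ov² = 0.5 × 6.41 × 0.61² = 1.19 mA, giving V_DS = V_DD − I_D R_D = 2.45 − 1.19 × 0.978 = 1.28 V.
V_DS = 1.28 V ≥ V_ov = 0.61 V, confirming saturation.

I_D = 1.19 mA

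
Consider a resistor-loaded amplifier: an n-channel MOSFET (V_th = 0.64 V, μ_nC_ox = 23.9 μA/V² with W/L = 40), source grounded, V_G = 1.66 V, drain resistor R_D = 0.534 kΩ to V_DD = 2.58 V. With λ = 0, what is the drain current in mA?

I_D = 0.497 mA

V_GS = V_G = 1.66 V, so V_ov = 1.66 − 0.64 = 1.02 V.
k_n = μ_nC_ox · (W/L) = 0.956 mA/V².
Assume saturation: I_D = ½ k_n V_ov² = 0.5 × 0.956 × 1.02² = 0.497 mA, giving V_DS = V_DD − I_D R_D = 2.58 − 0.497 × 0.534 = 2.31 V.
V_DS = 2.31 V ≥ V_ov = 1.02 V, confirming saturation.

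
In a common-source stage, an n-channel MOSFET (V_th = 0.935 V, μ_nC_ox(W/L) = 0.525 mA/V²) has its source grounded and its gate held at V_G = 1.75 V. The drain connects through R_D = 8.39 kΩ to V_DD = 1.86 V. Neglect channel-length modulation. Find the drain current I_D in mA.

I_D = 0.156 mA

V_GS = V_G = 1.75 V, so V_ov = 1.75 − 0.935 = 0.815 V.
Assume saturation: I_D = ½ k_n V_ov² = 0.5 × 0.525 × 0.815² = 0.174 mA, giving V_DS = V_DD − I_D R_D = 1.86 − 0.174 × 8.39 = 0.397 V.
But 0.397 V < V_ov = 0.815 V, so the device is actually in triode.
In triode I_D = k_n[V_ov V_DS − ½ V_DS²] and I_D = (V_DD − V_DS)/R_D. Equating: 2.2 V_DS² − 4.59 V_DS + 1.86 = 0, giving V_DS = 0.551 V (the root below V_ov).
I_D = (1.86 − 0.551) / 8.39 = 0.156 mA.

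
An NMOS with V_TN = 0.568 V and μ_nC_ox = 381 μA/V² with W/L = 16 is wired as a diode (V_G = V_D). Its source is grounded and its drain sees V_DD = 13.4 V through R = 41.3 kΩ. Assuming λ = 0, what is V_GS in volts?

With gate tied to drain, V_GS = V_DS ≥ V_GS − V_TN, so the device is in saturation.
k_n = μ_nC_ox · (W/L) = 6.096 mA/V².
KCL at the drain: ½ k_n (V_GS − V_TN)² = (V_DD − V_GS)/R.
Let x = V_GS − 0.568. Then 126 x² + x − 12.83 = 0, giving x = 0.315 V (positive root), so V_GS = 0.883 V.
I_D = (V_DD − V_GS)/R = (13.4 − 0.883) / 41.3 = 0.303 mA.

V_GS = 0.883 V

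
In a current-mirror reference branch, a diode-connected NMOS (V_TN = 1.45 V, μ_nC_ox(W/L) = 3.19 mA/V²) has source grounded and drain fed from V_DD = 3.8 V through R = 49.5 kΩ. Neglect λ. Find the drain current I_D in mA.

With gate tied to drain, V_GS = V_DS ≥ V_GS − V_TN, so the device is in saturation.
KCL at the drain: ½ k_n (V_GS − V_TN)² = (V_DD − V_GS)/R.
Let x = V_GS − 1.45. Then 79 x² + x − 2.35 = 0, giving x = 0.166 V (positive root), so V_GS = 1.62 V.
I_D = (V_DD − V_GS)/R = (3.8 − 1.62) / 49.5 = 0.0441 mA.

I_D = 0.0441 mA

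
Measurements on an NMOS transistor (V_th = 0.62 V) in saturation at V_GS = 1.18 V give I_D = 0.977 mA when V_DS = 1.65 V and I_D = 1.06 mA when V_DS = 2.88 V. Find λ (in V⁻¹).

With V_GS fixed, I_D ∝ (1 + λ V_DS) in saturation, so I_D2/I_D1 = (1 + λ V_DS2)/(1 + λ V_DS1).
1.06/0.977 = 1.085 = (1 + 2.88 λ)/(1 + 1.65 λ).
Solving: λ (I_D1 V_DS2 − I_D2 V_DS1) = I_D2 − I_D1, so λ = (1.06 − 0.977) / (0.977 × 2.88 − 1.06 × 1.65) = 0.083 / 1.06 = 0.078 V⁻¹.

λ = 0.0780 V⁻¹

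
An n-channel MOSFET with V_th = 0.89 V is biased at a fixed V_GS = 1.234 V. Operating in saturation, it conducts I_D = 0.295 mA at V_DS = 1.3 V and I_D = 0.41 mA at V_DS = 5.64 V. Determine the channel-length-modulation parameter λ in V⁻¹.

With V_GS fixed, I_D ∝ (1 + λ V_DS) in saturation, so I_D2/I_D1 = (1 + λ V_DS2)/(1 + λ V_DS1).
0.41/0.295 = 1.39 = (1 + 5.64 λ)/(1 + 1.3 λ).
Solving: λ (I_D1 V_DS2 − I_D2 V_DS1) = I_D2 − I_D1, so λ = (0.41 − 0.295) / (0.295 × 5.64 − 0.41 × 1.3) = 0.115 / 1.13 = 0.102 V⁻¹.

λ = 0.102 V⁻¹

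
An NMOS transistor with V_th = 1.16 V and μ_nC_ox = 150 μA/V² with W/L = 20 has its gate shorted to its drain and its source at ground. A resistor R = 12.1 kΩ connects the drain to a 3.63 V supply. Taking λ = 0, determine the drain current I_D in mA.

With gate tied to drain, V_GS = V_DS ≥ V_GS − V_th, so the device is in saturation.
k_n = μ_nC_ox · (W/L) = 3 mA/V².
KCL at the drain: ½ k_n (V_GS − V_th)² = (V_DD − V_GS)/R.
Let x = V_GS − 1.16. Then 18.1 x² + x − 2.47 = 0, giving x = 0.342 V (positive root), so V_GS = 1.5 V.
I_D = (V_DD − V_GS)/R = (3.63 − 1.5) / 12.1 = 0.176 mA.

I_D = 0.176 mA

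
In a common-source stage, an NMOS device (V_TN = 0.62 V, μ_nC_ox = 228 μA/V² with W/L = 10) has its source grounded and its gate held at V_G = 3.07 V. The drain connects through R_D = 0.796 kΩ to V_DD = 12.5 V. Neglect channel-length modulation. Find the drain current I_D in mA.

I_D = 6.84 mA

V_GS = V_G = 3.07 V, so V_ov = 3.07 − 0.62 = 2.45 V.
k_n = μ_nC_ox · (W/L) = 2.28 mA/V².
Assume saturation: I_D = ½ k_n V_ov² = 0.5 × 2.28 × 2.45² = 6.84 mA, giving V_DS = V_DD − I_D R_D = 12.5 − 6.84 × 0.796 = 7.05 V.
V_DS = 7.05 V ≥ V_ov = 2.45 V, confirming saturation.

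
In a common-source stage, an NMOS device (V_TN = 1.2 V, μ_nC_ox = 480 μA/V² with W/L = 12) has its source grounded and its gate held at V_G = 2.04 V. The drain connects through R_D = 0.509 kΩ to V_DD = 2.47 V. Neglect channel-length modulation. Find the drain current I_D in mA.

I_D = 2.03 mA

V_GS = V_G = 2.04 V, so V_ov = 2.04 − 1.2 = 0.84 V.
k_n = μ_nC_ox · (W/L) = 5.76 mA/V².
Assume saturation: I_D = ½ k_n V_ov² = 0.5 × 5.76 × 0.84² = 2.03 mA, giving V_DS = V_DD − I_D R_D = 2.47 − 2.03 × 0.509 = 1.44 V.
V_DS = 1.44 V ≥ V_ov = 0.84 V, confirming saturation.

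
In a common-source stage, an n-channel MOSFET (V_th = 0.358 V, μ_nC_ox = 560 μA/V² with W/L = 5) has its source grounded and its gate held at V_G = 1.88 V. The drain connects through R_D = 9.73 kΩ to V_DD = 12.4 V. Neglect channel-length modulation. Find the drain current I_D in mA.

I_D = 1.24 mA

V_GS = V_G = 1.88 V, so V_ov = 1.88 − 0.358 = 1.52 V.
k_n = μ_nC_ox · (W/L) = 2.8 mA/V².
Assume saturation: I_D = ½ k_n V_ov² = 0.5 × 2.8 × 1.52² = 3.24 mA, giving V_DS = V_DD − I_D R_D = 12.4 − 3.24 × 9.73 = -19.2 V.
But -19.2 V < V_ov = 1.52 V, so the device is actually in triode.
In triode I_D = k_n[V_ov V_DS − ½ V_DS²] and I_D = (V_DD − V_DS)/R_D. Equating: 13.6 V_DS² − 42.47 V_DS + 12.4 = 0, giving V_DS = 0.326 V (the root below V_ov).
I_D = (12.4 − 0.326) / 9.73 = 1.24 mA.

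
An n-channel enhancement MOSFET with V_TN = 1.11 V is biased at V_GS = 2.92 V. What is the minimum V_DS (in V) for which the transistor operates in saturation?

The boundary between triode and saturation is V_DS = V_GS − V_TN = V_ov.
V_ov = 2.92 − 1.11 = 1.81 V.

V_DS,sat = 1.81 V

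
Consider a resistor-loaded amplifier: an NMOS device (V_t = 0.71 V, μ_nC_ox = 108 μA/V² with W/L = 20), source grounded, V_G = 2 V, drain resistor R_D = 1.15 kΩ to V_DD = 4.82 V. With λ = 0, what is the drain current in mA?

I_D = 1.80 mA

V_GS = V_G = 2 V, so V_ov = 2 − 0.71 = 1.29 V.
k_n = μ_nC_ox · (W/L) = 2.16 mA/V².
Assume saturation: I_D = ½ k_n V_ov² = 0.5 × 2.16 × 1.29² = 1.8 mA, giving V_DS = V_DD − I_D R_D = 4.82 − 1.8 × 1.15 = 2.75 V.
V_DS = 2.75 V ≥ V_ov = 1.29 V, confirming saturation.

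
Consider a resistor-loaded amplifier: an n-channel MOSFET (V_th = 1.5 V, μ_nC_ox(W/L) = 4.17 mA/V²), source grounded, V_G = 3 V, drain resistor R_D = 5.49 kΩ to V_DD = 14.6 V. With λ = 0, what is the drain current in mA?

I_D = 2.57 mA

V_GS = V_G = 3 V, so V_ov = 3 − 1.5 = 1.5 V.
Assume saturation: I_D = ½ k_n V_ov² = 0.5 × 4.17 × 1.5² = 4.69 mA, giving V_DS = V_DD − I_D R_D = 14.6 − 4.69 × 5.49 = -11.2 V.
But -11.2 V < V_ov = 1.5 V, so the device is actually in triode.
In triode I_D = k_n[V_ov V_DS − ½ V_DS²] and I_D = (V_DD − V_DS)/R_D. Equating: 11.4 V_DS² − 35.34 V_DS + 14.6 = 0, giving V_DS = 0.491 V (the root below V_ov).
I_D = (14.6 − 0.491) / 5.49 = 2.57 mA.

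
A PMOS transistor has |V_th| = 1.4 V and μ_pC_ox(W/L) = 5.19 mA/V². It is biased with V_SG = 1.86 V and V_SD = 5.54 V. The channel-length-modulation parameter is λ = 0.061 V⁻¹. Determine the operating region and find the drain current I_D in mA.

Saturation; I_D = 0.735 mA

V_ov = V_SG − |V_th| = 1.86 − 1.4 = 0.46 V.
Since V_SD = 5.54 V ≥ V_ov = 0.46 V, the device is in saturation.
I_D = ½ k_p V_ov² (1 + λ V_SD) = 0.5 × 5.19 × 0.46² × (1 + 0.061 × 5.54) = 0.735 mA.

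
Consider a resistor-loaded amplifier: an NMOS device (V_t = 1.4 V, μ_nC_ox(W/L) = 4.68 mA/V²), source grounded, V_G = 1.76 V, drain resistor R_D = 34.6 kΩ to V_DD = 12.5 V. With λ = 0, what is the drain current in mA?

I_D = 0.303 mA

V_GS = V_G = 1.76 V, so V_ov = 1.76 − 1.4 = 0.36 V.
Assume saturation: I_D = ½ k_n V_ov² = 0.5 × 4.68 × 0.36² = 0.303 mA, giving V_DS = V_DD − I_D R_D = 12.5 − 0.303 × 34.6 = 2.01 V.
V_DS = 2.01 V ≥ V_ov = 0.36 V, confirming saturation.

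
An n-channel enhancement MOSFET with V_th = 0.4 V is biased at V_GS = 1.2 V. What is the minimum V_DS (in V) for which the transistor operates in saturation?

The boundary between triode and saturation is V_DS = V_GS − V_th = V_ov.
V_ov = 1.2 − 0.4 = 0.8 V.

V_DS,sat = 0.800 V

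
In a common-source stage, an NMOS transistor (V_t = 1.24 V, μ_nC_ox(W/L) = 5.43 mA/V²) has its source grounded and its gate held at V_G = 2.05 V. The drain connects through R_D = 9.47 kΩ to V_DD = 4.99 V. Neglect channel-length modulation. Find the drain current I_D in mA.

I_D = 0.514 mA

V_GS = V_G = 2.05 V, so V_ov = 2.05 − 1.24 = 0.81 V.
Assume saturation: I_D = ½ k_n V_ov² = 0.5 × 5.43 × 0.81² = 1.78 mA, giving V_DS = V_DD − I_D R_D = 4.99 − 1.78 × 9.47 = -11.9 V.
But -11.9 V < V_ov = 0.81 V, so the device is actually in triode.
In triode I_D = k_n[V_ov V_DS − ½ V_DS²] and I_D = (V_DD − V_DS)/R_D. Equating: 25.7 V_DS² − 42.65 V_DS + 4.99 = 0, giving V_DS = 0.127 V (the root below V_ov).
I_D = (4.99 − 0.127) / 9.47 = 0.514 mA.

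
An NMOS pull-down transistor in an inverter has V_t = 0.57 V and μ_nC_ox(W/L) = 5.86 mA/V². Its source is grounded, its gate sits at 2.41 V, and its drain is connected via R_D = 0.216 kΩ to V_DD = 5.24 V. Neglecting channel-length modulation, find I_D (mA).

V_GS = V_G = 2.41 V, so V_ov = 2.41 − 0.57 = 1.84 V.
Assume saturation: I_D = ½ k_n V_ov² = 0.5 × 5.86 × 1.84² = 9.92 mA, giving V_DS = V_DD − I_D R_D = 5.24 − 9.92 × 0.216 = 3.1 V.
V_DS = 3.1 V ≥ V_ov = 1.84 V, confirming saturation.

I_D = 9.92 mA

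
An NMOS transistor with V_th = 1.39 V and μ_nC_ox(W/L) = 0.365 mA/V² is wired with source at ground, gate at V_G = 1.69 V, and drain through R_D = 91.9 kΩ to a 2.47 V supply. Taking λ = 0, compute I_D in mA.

V_GS = V_G = 1.69 V, so V_ov = 1.69 − 1.39 = 0.3 V.
Assume saturation: I_D = ½ k_n V_ov² = 0.5 × 0.365 × 0.3² = 0.0164 mA, giving V_DS = V_DD − I_D R_D = 2.47 − 0.0164 × 91.9 = 0.961 V.
V_DS = 0.961 V ≥ V_ov = 0.3 V, confirming saturation.

I_D = 0.0164 mA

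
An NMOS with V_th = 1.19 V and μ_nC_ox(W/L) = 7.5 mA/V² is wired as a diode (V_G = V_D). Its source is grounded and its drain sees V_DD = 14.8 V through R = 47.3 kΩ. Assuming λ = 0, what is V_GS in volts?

V_GS = 1.46 V

With gate tied to drain, V_GS = V_DS ≥ V_GS − V_th, so the device is in saturation.
KCL at the drain: ½ k_n (V_GS − V_th)² = (V_DD − V_GS)/R.
Let x = V_GS − 1.19. Then 177 x² + x − 13.61 = 0, giving x = 0.274 V (positive root), so V_GS = 1.46 V.
I_D = (V_DD − V_GS)/R = (14.8 − 1.46) / 47.3 = 0.282 mA.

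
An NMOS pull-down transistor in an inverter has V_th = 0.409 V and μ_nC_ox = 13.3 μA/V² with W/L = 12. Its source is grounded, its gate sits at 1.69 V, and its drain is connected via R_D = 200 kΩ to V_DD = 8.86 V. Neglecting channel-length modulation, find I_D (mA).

V_GS = V_G = 1.69 V, so V_ov = 1.69 − 0.409 = 1.28 V.
k_n = μ_nC_ox · (W/L) = 0.1596 mA/V².
Assume saturation: I_D = ½ k_n V_ov² = 0.5 × 0.1596 × 1.28² = 0.131 mA, giving V_DS = V_DD − I_D R_D = 8.86 − 0.131 × 200 = -17.3 V.
But -17.3 V < V_ov = 1.28 V, so the device is actually in triode.
In triode I_D = k_n[V_ov V_DS − ½ V_DS²] and I_D = (V_DD − V_DS)/R_D. Equating: 16 V_DS² − 41.89 V_DS + 8.86 = 0, giving V_DS = 0.232 V (the root below V_ov).
I_D = (8.86 − 0.232) / 200 = 0.0431 mA.

I_D = 0.0431 mA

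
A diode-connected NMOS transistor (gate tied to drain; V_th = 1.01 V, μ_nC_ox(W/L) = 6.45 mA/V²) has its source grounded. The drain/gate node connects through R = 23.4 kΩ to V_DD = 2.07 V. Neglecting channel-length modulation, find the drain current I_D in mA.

With gate tied to drain, V_GS = V_DS ≥ V_GS − V_th, so the device is in saturation.
KCL at the drain: ½ k_n (V_GS − V_th)² = (V_DD − V_GS)/R.
Let x = V_GS − 1.01. Then 75.5 x² + x − 1.06 = 0, giving x = 0.112 V (positive root), so V_GS = 1.12 V.
I_D = (V_DD − V_GS)/R = (2.07 − 1.12) / 23.4 = 0.0405 mA.

I_D = 0.0405 mA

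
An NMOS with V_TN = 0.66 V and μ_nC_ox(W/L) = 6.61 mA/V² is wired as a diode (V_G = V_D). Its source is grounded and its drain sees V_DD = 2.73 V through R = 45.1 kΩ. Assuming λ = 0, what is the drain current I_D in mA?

I_D = 0.0434 mA

With gate tied to drain, V_GS = V_DS ≥ V_GS − V_TN, so the device is in saturation.
KCL at the drain: ½ k_n (V_GS − V_TN)² = (V_DD − V_GS)/R.
Let x = V_GS − 0.66. Then 149 x² + x − 2.07 = 0, giving x = 0.115 V (positive root), so V_GS = 0.775 V.
I_D = (V_DD − V_GS)/R = (2.73 − 0.775) / 45.1 = 0.0434 mA.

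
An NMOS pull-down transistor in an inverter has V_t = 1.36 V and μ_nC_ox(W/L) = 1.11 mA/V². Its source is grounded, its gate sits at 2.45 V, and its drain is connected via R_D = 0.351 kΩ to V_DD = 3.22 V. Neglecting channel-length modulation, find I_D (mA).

V_GS = V_G = 2.45 V, so V_ov = 2.45 − 1.36 = 1.09 V.
Assume saturation: I_D = ½ k_n V_ov² = 0.5 × 1.11 × 1.09² = 0.659 mA, giving V_DS = V_DD − I_D R_D = 3.22 − 0.659 × 0.351 = 2.99 V.
V_DS = 2.99 V ≥ V_ov = 1.09 V, confirming saturation.

I_D = 0.659 mA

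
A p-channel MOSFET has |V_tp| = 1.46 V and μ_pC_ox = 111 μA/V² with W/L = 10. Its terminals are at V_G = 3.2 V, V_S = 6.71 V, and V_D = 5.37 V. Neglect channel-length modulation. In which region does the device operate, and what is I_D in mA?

V_SG = V_S − V_G = 6.71 − 3.2 = 3.51 V; V_SD = V_S − V_D = 6.71 − 5.37 = 1.34 V.
k_p = μ_pC_ox · (W/L) = 1.11 mA/V².
V_ov = V_SG − |V_tp| = 3.51 − 1.46 = 2.05 V.
Since V_SD = 1.34 V < V_ov = 2.05 V, the device is in the triode region.
I_D = k_p [V_ov · V_SD − ½ V_SD²] = 1.11 × [2.05 × 1.34 − 0.5 × 1.34²] = 2.05 mA.

Triode; I_D = 2.05 mA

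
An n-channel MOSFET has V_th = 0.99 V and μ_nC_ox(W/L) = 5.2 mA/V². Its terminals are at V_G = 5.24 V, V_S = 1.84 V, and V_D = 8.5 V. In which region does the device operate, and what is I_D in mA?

V_GS = V_G − V_S = 5.24 − 1.84 = 3.4 V; V_DS = V_D − V_S = 8.5 − 1.84 = 6.66 V.
V_ov = V_GS − V_th = 3.4 − 0.99 = 2.41 V.
Since V_DS = 6.66 V ≥ V_ov = 2.41 V, the device is in saturation.
I_D = ½ k_n V_ov² = 0.5 × 5.2 × 2.41² = 15.1 mA.

Saturation; I_D = 15.1 mA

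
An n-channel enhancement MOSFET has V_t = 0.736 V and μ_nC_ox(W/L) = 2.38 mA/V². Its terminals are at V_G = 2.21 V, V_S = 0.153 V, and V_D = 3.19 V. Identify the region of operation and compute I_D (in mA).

V_GS = V_G − V_S = 2.21 − 0.153 = 2.06 V; V_DS = V_D − V_S = 3.19 − 0.153 = 3.04 V.
V_ov = V_GS − V_t = 2.06 − 0.736 = 1.32 V.
Since V_DS = 3.04 V ≥ V_ov = 1.32 V, the device is in saturation.
I_D = ½ k_n V_ov² = 0.5 × 2.38 × 1.32² = 2.08 mA.

Saturation; I_D = 2.08 mA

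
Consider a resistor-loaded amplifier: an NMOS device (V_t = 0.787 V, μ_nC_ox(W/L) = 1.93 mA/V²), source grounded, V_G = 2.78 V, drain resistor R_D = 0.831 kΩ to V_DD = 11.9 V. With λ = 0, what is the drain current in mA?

V_GS = V_G = 2.78 V, so V_ov = 2.78 − 0.787 = 1.99 V.
Assume saturation: I_D = ½ k_n V_ov² = 0.5 × 1.93 × 1.99² = 3.83 mA, giving V_DS = V_DD − I_D R_D = 11.9 − 3.83 × 0.831 = 8.71 V.
V_DS = 8.71 V ≥ V_ov = 1.99 V, confirming saturation.

I_D = 3.83 mA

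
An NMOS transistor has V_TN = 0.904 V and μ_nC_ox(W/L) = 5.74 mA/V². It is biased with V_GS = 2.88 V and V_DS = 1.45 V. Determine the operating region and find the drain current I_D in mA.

Triode; I_D = 10.4 mA

V_ov = V_GS − V_TN = 2.88 − 0.904 = 1.98 V.
Since V_DS = 1.45 V < V_ov = 1.98 V, the device is in the triode region.
I_D = k_n [V_ov · V_DS − ½ V_DS²] = 5.74 × [1.98 × 1.45 − 0.5 × 1.45²] = 10.4 mA.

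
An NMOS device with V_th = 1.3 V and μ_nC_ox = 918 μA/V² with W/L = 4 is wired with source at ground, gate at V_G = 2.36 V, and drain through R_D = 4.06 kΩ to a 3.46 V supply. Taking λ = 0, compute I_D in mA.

I_D = 0.796 mA

V_GS = V_G = 2.36 V, so V_ov = 2.36 − 1.3 = 1.06 V.
k_n = μ_nC_ox · (W/L) = 3.672 mA/V².
Assume saturation: I_D = ½ k_n V_ov² = 0.5 × 3.672 × 1.06² = 2.06 mA, giving V_DS = V_DD − I_D R_D = 3.46 − 2.06 × 4.06 = -4.92 V.
But -4.92 V < V_ov = 1.06 V, so the device is actually in triode.
In triode I_D = k_n[V_ov V_DS − ½ V_DS²] and I_D = (V_DD − V_DS)/R_D. Equating: 7.45 V_DS² − 16.8 V_DS + 3.46 = 0, giving V_DS = 0.229 V (the root below V_ov).
I_D = (3.46 − 0.229) / 4.06 = 0.796 mA.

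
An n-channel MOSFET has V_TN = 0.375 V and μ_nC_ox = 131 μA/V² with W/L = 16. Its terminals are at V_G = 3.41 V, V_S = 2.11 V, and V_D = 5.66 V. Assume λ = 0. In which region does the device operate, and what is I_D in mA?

Saturation; I_D = 0.897 mA

V_GS = V_G − V_S = 3.41 − 2.11 = 1.3 V; V_DS = V_D − V_S = 5.66 − 2.11 = 3.55 V.
k_n = μ_nC_ox · (W/L) = 2.096 mA/V².
V_ov = V_GS − V_TN = 1.3 − 0.375 = 0.925 V.
Since V_DS = 3.55 V ≥ V_ov = 0.925 V, the device is in saturation.
I_D = ½ k_n V_ov² = 0.5 × 2.096 × 0.925² = 0.897 mA.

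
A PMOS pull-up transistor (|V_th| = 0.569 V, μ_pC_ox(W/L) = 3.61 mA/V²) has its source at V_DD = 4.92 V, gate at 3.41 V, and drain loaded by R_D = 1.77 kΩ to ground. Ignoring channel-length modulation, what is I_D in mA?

I_D = 1.60 mA

V_SG = V_DD − V_G = 4.92 − 3.41 = 1.51 V, so V_ov = 1.51 − 0.569 = 0.941 V.
Assume saturation: I_D = ½ k_p V_ov² = 0.5 × 3.61 × 0.941² = 1.6 mA, giving V_SD = V_DD − I_D R_D = 4.92 − 1.6 × 1.77 = 2.09 V.
V_SD = 2.09 V ≥ V_ov = 0.941 V, confirming saturation.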